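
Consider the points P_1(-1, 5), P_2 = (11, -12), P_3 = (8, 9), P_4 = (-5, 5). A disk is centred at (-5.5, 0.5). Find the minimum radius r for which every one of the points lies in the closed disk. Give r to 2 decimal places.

20.70

The required radius is the distance from (-5.5, 0.5) to the farthest point.
Squared distances: 40.5, 428.5, 254.5, 20.5.
Maximum is 428.5, attained at P_2.
r = √(428.5) ≈ 20.70.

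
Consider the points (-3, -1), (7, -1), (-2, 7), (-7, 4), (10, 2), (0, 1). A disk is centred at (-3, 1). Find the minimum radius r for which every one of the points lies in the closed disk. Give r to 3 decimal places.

13.038

The required radius is the distance from (-3, 1) to the farthest point.
Squared distances: 4, 104, 37, 25, 170, 9.
Maximum is 170, attained at (10, 2).
r = √170 ≈ 13.038.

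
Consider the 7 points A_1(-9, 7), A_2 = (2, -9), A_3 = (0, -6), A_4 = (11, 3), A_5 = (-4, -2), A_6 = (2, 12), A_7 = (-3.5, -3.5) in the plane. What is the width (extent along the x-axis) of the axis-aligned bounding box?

max x = 11, min x = -9, so width = 20.

20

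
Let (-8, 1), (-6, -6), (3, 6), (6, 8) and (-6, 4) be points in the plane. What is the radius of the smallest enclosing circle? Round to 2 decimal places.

9.22

By Welzl's lemma the MEC is supported by two points (diametrically opposite) or three points (on a circumcircle).
The farthest pair is (-6, -6)–(6, 8) with squared distance 340. The circle on this segment as diameter has centre (0, 1) and r² = 340/4 = 85.
Check (-8, 1): distance² to centre = 64 ≤ 85, so it lies inside.
All remaining points lie in this disk, and no smaller disk contains both endpoints, so this is the minimum enclosing circle.
r = √85 ≈ 9.22.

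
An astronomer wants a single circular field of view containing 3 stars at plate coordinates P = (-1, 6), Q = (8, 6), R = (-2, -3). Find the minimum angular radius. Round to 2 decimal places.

6.73

Side lengths²: PQ² = 81, PR² = 82, QR² = 181.
Since QR² = 181 ≥ 82 + 81 = 163, the angle opposite QR is not acute, so the smallest enclosing circle has QR as diameter.
Centre = midpoint of QR = (3, 1.5), r² = 181/4 = 45.25.
r = √(45.25) ≈ 6.73.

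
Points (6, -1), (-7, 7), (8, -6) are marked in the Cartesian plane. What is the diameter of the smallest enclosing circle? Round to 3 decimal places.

Call the three points A, B, C in the order given.
Side lengths²: AB² = 233, AC² = 29, BC² = 394.
Since BC² = 394 ≥ 233 + 29 = 262, the angle opposite BC is not acute, so the smallest enclosing circle has BC as diameter.
Centre = midpoint of BC = (0.5, 0.5), r² = 394/4 = 98.5.
Diameter = 2r = 2√(98.5) ≈ 19.849.

19.849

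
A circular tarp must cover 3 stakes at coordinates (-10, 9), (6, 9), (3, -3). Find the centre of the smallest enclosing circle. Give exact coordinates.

Call the three points A, B, C in the order given.
Side lengths²: AB² = 256, AC² = 313, BC² = 153.
Since AC² = 313 < 256 + 153 = 409, the triangle is acute, so the smallest enclosing circle is the circumcircle.
Circumcentre = (-2, 4.625), r² = 83.140625.
Centre = (-2, 4.625).

(-2, 4.625)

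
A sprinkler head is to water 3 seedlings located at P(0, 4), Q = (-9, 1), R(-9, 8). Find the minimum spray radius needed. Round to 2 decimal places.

5.19

Side lengths²: PQ² = 90, PR² = 97, QR² = 49.
Since PR² = 97 < 90 + 49 = 139, the triangle is acute, so the smallest enclosing circle is the circumcircle.
Circumcentre = (-31/6, 4.5), r² = 485/18.
r = √(485/18) ≈ 5.19.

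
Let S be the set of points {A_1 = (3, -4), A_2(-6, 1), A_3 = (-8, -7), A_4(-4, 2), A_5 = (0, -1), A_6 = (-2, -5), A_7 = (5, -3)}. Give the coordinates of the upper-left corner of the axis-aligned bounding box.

x-range [-8, 5], y-range [-7, 2].
The upper-left corner is (-8, 2).

(-8, 2)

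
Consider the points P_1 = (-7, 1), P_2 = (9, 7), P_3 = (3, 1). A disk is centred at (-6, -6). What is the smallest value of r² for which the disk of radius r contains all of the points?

394

The required radius is the distance from (-6, -6) to the farthest point.
Squared distances: 50, 394, 130.
Maximum is 394, attained at P_2.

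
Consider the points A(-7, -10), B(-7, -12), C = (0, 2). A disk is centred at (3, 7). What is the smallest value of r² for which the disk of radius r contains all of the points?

461

The required radius is the distance from (3, 7) to the farthest point.
Squared distances: 389, 461, 34.
Maximum is 461, attained at B.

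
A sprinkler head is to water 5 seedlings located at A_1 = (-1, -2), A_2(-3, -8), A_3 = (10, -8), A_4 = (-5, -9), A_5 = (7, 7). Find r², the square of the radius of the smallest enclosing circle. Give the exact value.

36725/361

The minimum enclosing circle is determined by three boundary points: A_3, A_4, A_5.
Their circumcentre is (39/19, -34/19) with r² = 36725/361.
The farthest remaining point A_2 is at distance² 23140/361 ≤ 36725/361.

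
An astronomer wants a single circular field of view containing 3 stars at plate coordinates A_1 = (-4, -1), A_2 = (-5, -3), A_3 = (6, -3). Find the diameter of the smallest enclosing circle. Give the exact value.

Side lengths²: A_1A_2² = 5, A_1A_3² = 104, A_2A_3² = 121.
Since A_2A_3² = 121 ≥ 104 + 5 = 109, the angle opposite A_2A_3 is not acute, so the smallest enclosing circle has A_2A_3 as diameter.
Centre = midpoint of A_2A_3 = (0.5, -3), r² = 121/4 = 30.25.
Diameter = 2r = 2√(30.25) = 11.

11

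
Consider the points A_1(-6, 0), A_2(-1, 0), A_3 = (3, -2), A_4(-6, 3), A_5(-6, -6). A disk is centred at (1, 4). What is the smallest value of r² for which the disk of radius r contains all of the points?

The required radius is the distance from (1, 4) to the farthest point.
Squared distances: 65, 20, 40, 50, 149.
Maximum is 149, attained at A_5.

149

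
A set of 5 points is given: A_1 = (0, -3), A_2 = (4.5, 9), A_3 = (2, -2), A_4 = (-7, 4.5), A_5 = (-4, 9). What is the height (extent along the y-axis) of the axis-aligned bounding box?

max y = 9, min y = -3, so height = 12.

12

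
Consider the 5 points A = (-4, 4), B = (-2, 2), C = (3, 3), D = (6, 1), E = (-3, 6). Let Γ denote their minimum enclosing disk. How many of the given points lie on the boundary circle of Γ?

By Welzl's lemma the MEC is supported by two points (diametrically opposite) or three points (on a circumcircle).
The minimum enclosing circle is determined by three boundary points: A, D, E.
Their circumcentre is (49/46, 125/46) with r² = 28885/1058.
The farthest remaining point B is at distance² 10485/1058 ≤ 28885/1058.
The points at distance exactly r from the centre are A, D, E — 3 points.

3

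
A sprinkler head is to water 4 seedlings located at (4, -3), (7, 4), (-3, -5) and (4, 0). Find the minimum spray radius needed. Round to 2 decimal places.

6.73

By Welzl's lemma the MEC is supported by two points (diametrically opposite) or three points (on a circumcircle).
The farthest pair is (7, 4)–(-3, -5) with squared distance 181. The circle on this segment as diameter has centre (2, -0.5) and r² = 181/4 = 45.25.
Check (4, -3): distance² to centre = 10.25 ≤ 45.25, so it lies inside.
All remaining points lie in this disk, and no smaller disk contains both endpoints, so this is the minimum enclosing circle.
r = √(45.25) ≈ 6.73.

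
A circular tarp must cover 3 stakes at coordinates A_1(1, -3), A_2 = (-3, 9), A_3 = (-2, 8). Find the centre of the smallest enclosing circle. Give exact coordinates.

Side lengths²: A_1A_2² = 160, A_1A_3² = 130, A_2A_3² = 2.
Since A_1A_2² = 160 ≥ 130 + 2 = 132, the angle opposite A_1A_2 is not acute, so the smallest enclosing circle has A_1A_2 as diameter.
Centre = midpoint of A_1A_2 = (-1, 3), r² = 160/4 = 40.
Centre = (-1, 3).

(-1, 3)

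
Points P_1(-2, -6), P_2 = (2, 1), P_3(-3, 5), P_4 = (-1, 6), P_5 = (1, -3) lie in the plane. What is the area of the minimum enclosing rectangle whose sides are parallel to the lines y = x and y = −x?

78

In coordinates u = x + y, v = x − y the rectangle is axis-aligned; the map (x,y)→(u,v) scales areas by 2.
u-values: -8, 3, 2, 5, -2; range = 5 − (-8) = 13.
v-values: 4, 1, -8, -7, 4; range = 4 − (-8) = 12.
Area = (13 × 12) / 2 = 78.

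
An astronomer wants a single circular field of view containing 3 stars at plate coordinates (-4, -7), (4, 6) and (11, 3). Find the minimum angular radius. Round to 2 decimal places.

9.01

Call the three points A, B, C in the order given.
Side lengths²: AB² = 233, AC² = 325, BC² = 58.
Since AC² = 325 ≥ 233 + 58 = 291, the angle opposite AC is not acute, so the smallest enclosing circle has AC as diameter.
Centre = midpoint of AC = (3.5, -2), r² = 325/4 = 81.25.
r = √(81.25) ≈ 9.01.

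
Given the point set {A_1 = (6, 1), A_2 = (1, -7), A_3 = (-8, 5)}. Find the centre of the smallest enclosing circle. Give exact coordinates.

(-39/22, 13/44)

Side lengths²: A_1A_2² = 89, A_1A_3² = 212, A_2A_3² = 225.
Since A_2A_3² = 225 < 212 + 89 = 301, the triangle is acute, so the smallest enclosing circle is the circumcircle.
Circumcentre = (-39/22, 13/44), r² = 117925/1936.
Centre = (-39/22, 13/44).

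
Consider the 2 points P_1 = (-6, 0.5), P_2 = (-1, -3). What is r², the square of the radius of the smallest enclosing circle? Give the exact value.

9.3125

The smallest circle enclosing two points has them as diameter endpoints.
Centre = midpoint = (-3.5, -1.25); r² = |P_1P_2|²/4 = 37.25/4 = 9.3125.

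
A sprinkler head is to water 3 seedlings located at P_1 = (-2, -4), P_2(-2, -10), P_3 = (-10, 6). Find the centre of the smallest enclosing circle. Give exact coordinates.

Side lengths²: P_1P_2² = 36, P_1P_3² = 164, P_2P_3² = 320.
Since P_2P_3² = 320 ≥ 164 + 36 = 200, the angle opposite P_2P_3 is not acute, so the smallest enclosing circle has P_2P_3 as diameter.
Centre = midpoint of P_2P_3 = (-6, -2), r² = 320/4 = 80.
Centre = (-6, -2).

(-6, -2)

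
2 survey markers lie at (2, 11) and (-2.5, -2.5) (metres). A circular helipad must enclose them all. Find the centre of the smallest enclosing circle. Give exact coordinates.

(-0.25, 4.25)

The smallest circle enclosing two points has them as diameter endpoints.
Centre = midpoint = (-0.25, 4.25); r² = |(2, 11)−(-2.5, -2.5)|²/4 = 202.5/4 = 50.625.
Centre = (-0.25, 4.25).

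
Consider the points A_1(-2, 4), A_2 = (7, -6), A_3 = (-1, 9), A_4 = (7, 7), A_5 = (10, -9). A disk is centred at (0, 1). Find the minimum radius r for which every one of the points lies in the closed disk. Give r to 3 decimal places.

14.142

The required radius is the distance from (0, 1) to the farthest point.
Squared distances: 13, 98, 65, 85, 200.
Maximum is 200, attained at A_5.
r = √200 ≈ 14.142.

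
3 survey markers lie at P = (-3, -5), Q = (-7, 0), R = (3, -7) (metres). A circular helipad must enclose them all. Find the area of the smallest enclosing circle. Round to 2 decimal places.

117.02

Side lengths²: PQ² = 41, PR² = 40, QR² = 149.
Since QR² = 149 ≥ 41 + 40 = 81, the angle opposite QR is not acute, so the smallest enclosing circle has QR as diameter.
Centre = midpoint of QR = (-2, -3.5), r² = 149/4 = 37.25.
Area = π·r² = π·37.25 ≈ 117.02.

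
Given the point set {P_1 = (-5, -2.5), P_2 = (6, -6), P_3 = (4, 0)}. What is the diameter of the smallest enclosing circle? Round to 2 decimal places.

Side lengths²: P_1P_2² = 133.25, P_1P_3² = 87.25, P_2P_3² = 40.
Since P_1P_2² = 133.25 ≥ 87.25 + 40 = 127.25, the angle opposite P_1P_2 is not acute, so the smallest enclosing circle has P_1P_2 as diameter.
Centre = midpoint of P_1P_2 = (0.5, -4.25), r² = 133.25/4 = 33.3125.
Diameter = 2r = 2√(33.3125) ≈ 11.54.

11.54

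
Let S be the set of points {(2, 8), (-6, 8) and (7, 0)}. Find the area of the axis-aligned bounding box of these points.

x ranges over [-6, 7], width 13.
y ranges over [0, 8], height 8.
Area = 13 × 8 = 104.

104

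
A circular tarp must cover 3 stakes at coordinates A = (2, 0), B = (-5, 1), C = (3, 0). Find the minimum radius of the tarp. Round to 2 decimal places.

Side lengths²: AB² = 50, AC² = 1, BC² = 65.
Since BC² = 65 ≥ 50 + 1 = 51, the angle opposite BC is not acute, so the smallest enclosing circle has BC as diameter.
Centre = midpoint of BC = (-1, 0.5), r² = 65/4 = 16.25.
r = √(16.25) ≈ 4.03.

4.03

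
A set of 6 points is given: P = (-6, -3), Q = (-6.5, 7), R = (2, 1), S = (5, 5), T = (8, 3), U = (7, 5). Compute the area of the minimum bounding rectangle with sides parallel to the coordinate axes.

x ranges over [-6.5, 8], width 14.5.
y ranges over [-3, 7], height 10.
Area = 14.5 × 10 = 145.

145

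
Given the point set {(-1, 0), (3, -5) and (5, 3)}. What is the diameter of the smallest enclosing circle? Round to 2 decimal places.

8.43

Call the three points A, B, C in the order given.
Side lengths²: AB² = 41, AC² = 45, BC² = 68.
Since BC² = 68 < 45 + 41 = 86, the triangle is acute, so the smallest enclosing circle is the circumcircle.
Circumcentre = (22/7, -11/14), r² = 3485/196.
Diameter = 2r = 2√(3485/196) ≈ 8.43.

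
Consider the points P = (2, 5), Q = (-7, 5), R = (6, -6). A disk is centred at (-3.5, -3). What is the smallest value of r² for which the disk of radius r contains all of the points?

The required radius is the distance from (-3.5, -3) to the farthest point.
Squared distances: 94.25, 76.25, 99.25.
Maximum is 99.25, attained at R.

99.25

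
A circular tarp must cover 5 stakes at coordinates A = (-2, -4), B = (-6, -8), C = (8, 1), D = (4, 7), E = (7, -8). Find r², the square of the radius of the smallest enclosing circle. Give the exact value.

By Welzl's lemma the MEC is supported by two points (diametrically opposite) or three points (on a circumcircle).
The minimum enclosing circle is determined by three boundary points: B, D, E.
Their circumcentre is (0.5, -1.5) with r² = 84.5.
The farthest remaining point C is at distance² 62.5 ≤ 84.5.

84.5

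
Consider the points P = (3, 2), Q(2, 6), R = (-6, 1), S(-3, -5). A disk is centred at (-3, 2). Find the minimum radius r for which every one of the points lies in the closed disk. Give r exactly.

The required radius is the distance from (-3, 2) to the farthest point.
Squared distances: 36, 41, 10, 49.
Maximum is 49, attained at S.
r = √49 = 7.

7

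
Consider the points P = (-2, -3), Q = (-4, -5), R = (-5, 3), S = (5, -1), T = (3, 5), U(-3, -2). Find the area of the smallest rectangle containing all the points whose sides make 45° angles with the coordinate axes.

119

In coordinates u = x + y, v = x − y the rectangle is axis-aligned; the map (x,y)→(u,v) scales areas by 2.
u-values: -5, -9, -2, 4, 8, -5; range = 8 − (-9) = 17.
v-values: 1, 1, -8, 6, -2, -1; range = 6 − (-8) = 14.
Area = (17 × 14) / 2 = 119.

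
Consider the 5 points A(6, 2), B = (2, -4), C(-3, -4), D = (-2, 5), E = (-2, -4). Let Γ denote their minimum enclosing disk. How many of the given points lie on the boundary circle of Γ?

A smallest enclosing disk is always determined by at most three of the input points on its boundary.
The minimum enclosing circle is determined by three boundary points: A, C, D.
Their circumcentre is (0.74, 0.14) with r² = 31.1272.
The farthest remaining point E is at distance² 24.6472 ≤ 31.1272.
The points at distance exactly r from the centre are A, C, D — 3 points.

3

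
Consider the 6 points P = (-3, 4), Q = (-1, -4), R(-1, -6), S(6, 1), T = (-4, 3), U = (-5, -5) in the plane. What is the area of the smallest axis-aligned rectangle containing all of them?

110

x ranges over [-5, 6], width 11.
y ranges over [-6, 4], height 10.
Area = 11 × 10 = 110.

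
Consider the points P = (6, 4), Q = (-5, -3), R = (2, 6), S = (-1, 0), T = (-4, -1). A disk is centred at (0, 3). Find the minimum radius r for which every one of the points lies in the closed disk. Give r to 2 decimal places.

The required radius is the distance from (0, 3) to the farthest point.
Squared distances: 37, 61, 13, 10, 32.
Maximum is 61, attained at Q.
r = √61 ≈ 7.81.

7.81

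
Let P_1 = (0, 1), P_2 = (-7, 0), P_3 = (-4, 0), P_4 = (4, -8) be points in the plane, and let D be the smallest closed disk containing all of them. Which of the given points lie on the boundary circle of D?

P_2, P_4

A smallest enclosing disk is always determined by at most three of the input points on its boundary.
The farthest pair is P_2–P_4 with squared distance 185. The circle on this segment as diameter has centre (-1.5, -4) and r² = 185/4 = 46.25.
Check P_1: distance² to centre = 27.25 ≤ 46.25, so it lies inside.
All remaining points lie in this disk, and no smaller disk contains both endpoints, so this is the minimum enclosing circle.
The points at distance exactly r from the centre are P_2, P_4 — 2 points.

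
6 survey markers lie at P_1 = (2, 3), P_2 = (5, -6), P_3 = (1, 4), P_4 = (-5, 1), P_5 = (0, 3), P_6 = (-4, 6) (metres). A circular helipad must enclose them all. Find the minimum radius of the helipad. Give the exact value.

A smallest enclosing disk is always determined by at most three of the input points on its boundary.
The farthest pair is P_2–P_6 with squared distance 225. The circle on this segment as diameter has centre (0.5, 0) and r² = 225/4 = 56.25.
Check P_1: distance² to centre = 11.25 ≤ 56.25, so it lies inside.
All remaining points lie in this disk, and no smaller disk contains both endpoints, so this is the minimum enclosing circle.
r = √(56.25) = 7.5.

7.5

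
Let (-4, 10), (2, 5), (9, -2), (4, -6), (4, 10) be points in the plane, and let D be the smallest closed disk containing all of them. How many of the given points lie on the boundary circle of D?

3

A smallest enclosing disk is always determined by at most three of the input points on its boundary.
The minimum enclosing circle is determined by three boundary points: (-4, 10), (9, -2), (4, -6).
Their circumcentre is (17/14, 73/28) with r² = 64165/784.
The farthest remaining point (4, 10) is at distance² 48933/784 ≤ 64165/784.
The points at distance exactly r from the centre are (-4, 10), (9, -2), (4, -6) — 3 points.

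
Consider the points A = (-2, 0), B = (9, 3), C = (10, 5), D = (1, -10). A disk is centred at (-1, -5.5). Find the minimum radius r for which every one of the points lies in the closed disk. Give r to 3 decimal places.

15.207

The required radius is the distance from (-1, -5.5) to the farthest point.
Squared distances: 31.25, 172.25, 231.25, 24.25.
Maximum is 231.25, attained at C.
r = √(231.25) ≈ 15.207.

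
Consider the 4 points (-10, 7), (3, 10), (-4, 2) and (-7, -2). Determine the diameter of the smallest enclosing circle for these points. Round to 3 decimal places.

The minimum enclosing circle is determined by three boundary points: (-10, 7), (3, 10), (-7, -2).
Their circumcentre is (-18/7, 94/21) with r² = 27145/441.
The farthest remaining point (-4, 2) is at distance² 3604/441 ≤ 27145/441.
Diameter = 2r = 2√(27145/441) ≈ 15.691.

15.691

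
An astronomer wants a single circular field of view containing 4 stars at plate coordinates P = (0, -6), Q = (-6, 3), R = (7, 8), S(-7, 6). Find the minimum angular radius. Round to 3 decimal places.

The minimum enclosing circle of a finite set is fixed by two of the points (as a diameter) or three (as a circumcircle).
The minimum enclosing circle is determined by three boundary points: P, R, S.
Their circumcentre is (17/26, 63/26) with r² = 24125/338.
The farthest remaining point Q is at distance² 15077/338 ≤ 24125/338.
r = √(24125/338) ≈ 8.448.

8.448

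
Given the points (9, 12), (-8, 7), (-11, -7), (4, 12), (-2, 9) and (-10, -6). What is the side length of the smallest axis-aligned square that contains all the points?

The bounding box has width 20 and height 19.
An axis-aligned square enclosing the set must have side ≥ max(width, height).
So the minimum side is max(20, 19) = 20.

20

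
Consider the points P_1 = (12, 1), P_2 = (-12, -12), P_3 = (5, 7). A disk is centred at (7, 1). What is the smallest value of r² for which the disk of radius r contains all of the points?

The required radius is the distance from (7, 1) to the farthest point.
Squared distances: 25, 530, 40.
Maximum is 530, attained at P_2.

530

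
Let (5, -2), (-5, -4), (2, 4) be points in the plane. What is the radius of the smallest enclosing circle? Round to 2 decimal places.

Call the three points A, B, C in the order given.
Side lengths²: AB² = 104, AC² = 45, BC² = 113.
Since BC² = 113 < 104 + 45 = 149, the triangle is acute, so the smallest enclosing circle is the circumcircle.
Circumcentre = (-9/22, -21/22), r² = 7345/242.
r = √(7345/242) ≈ 5.51.

5.51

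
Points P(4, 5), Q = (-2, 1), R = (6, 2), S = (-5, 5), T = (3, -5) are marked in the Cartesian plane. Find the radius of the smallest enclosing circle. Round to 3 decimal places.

A smallest enclosing disk is always determined by at most three of the input points on its boundary.
The minimum enclosing circle is determined by three boundary points: R, S, T.
Their circumcentre is (-13/43, 24/43) with r² = 77285/1849.
The farthest remaining point P is at distance² 70706/1849 ≤ 77285/1849.
r = √(77285/1849) ≈ 6.465.

6.465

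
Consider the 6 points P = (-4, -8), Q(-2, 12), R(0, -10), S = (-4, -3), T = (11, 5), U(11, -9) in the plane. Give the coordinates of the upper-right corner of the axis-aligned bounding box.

(11, 12)

x-range [-4, 11], y-range [-10, 12].
The upper-right corner is (11, 12).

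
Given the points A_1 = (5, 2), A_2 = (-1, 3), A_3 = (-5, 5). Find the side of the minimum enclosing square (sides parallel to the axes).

The bounding box has width 10 and height 3.
An axis-aligned square enclosing the set must have side ≥ max(width, height).
So the minimum side is max(10, 3) = 10.

10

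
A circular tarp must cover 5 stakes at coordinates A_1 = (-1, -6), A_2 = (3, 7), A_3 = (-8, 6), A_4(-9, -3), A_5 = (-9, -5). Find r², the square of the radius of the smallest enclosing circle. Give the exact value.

72

The minimum enclosing circle of a finite set is fixed by two of the points (as a diameter) or three (as a circumcircle).
The farthest pair is A_2–A_5 with squared distance 288. The circle on this segment as diameter has centre (-3, 1) and r² = 288/4 = 72.
Check A_1: distance² to centre = 53 ≤ 72, so it lies inside.
All remaining points lie in this disk, and no smaller disk contains both endpoints, so this is the minimum enclosing circle.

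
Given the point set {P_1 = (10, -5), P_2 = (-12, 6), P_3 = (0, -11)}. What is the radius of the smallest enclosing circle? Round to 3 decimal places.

12.298

Side lengths²: P_1P_2² = 605, P_1P_3² = 136, P_2P_3² = 433.
Since P_1P_2² = 605 ≥ 433 + 136 = 569, the angle opposite P_1P_2 is not acute, so the smallest enclosing circle has P_1P_2 as diameter.
Centre = midpoint of P_1P_2 = (-1, 0.5), r² = 605/4 = 151.25.
r = √(151.25) ≈ 12.298.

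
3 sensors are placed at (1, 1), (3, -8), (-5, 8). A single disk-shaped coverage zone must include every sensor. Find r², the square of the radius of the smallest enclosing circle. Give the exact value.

80

Call the three points A, B, C in the order given.
Side lengths²: AB² = 85, AC² = 85, BC² = 320.
Since BC² = 320 ≥ 85 + 85 = 170, the angle opposite BC is not acute, so the smallest enclosing circle has BC as diameter.
Centre = midpoint of BC = (-1, 0), r² = 320/4 = 80.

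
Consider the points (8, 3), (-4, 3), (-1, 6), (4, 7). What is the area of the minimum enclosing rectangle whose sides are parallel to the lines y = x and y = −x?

In coordinates u = x + y, v = x − y the rectangle is axis-aligned; the map (x,y)→(u,v) scales areas by 2.
u-values: 11, -1, 5, 11; range = 11 − (-1) = 12.
v-values: 5, -7, -7, -3; range = 5 − (-7) = 12.
Area = (12 × 12) / 2 = 72.

72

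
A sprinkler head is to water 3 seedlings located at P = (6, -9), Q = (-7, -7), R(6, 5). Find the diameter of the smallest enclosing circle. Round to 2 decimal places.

17.90

Side lengths²: PQ² = 173, PR² = 196, QR² = 313.
Since QR² = 313 < 196 + 173 = 369, the triangle is acute, so the smallest enclosing circle is the circumcircle.
Circumcentre = (11/26, -2), r² = 54149/676.
Diameter = 2r = 2√(54149/676) ≈ 17.90.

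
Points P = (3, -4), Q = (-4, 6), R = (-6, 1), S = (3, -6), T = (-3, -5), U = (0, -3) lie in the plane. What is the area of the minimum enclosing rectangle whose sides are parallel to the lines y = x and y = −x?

95

In coordinates u = x + y, v = x − y the rectangle is axis-aligned; the map (x,y)→(u,v) scales areas by 2.
u-values: -1, 2, -5, -3, -8, -3; range = 2 − (-8) = 10.
v-values: 7, -10, -7, 9, 2, 3; range = 9 − (-10) = 19.
Area = (10 × 19) / 2 = 95.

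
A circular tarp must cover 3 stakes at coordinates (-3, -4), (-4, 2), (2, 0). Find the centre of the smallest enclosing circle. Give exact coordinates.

Call the three points A, B, C in the order given.
Side lengths²: AB² = 37, AC² = 41, BC² = 40.
Since AC² = 41 < 40 + 37 = 77, the triangle is acute, so the smallest enclosing circle is the circumcircle.
Circumcentre = (-53/34, -23/34), r² = 7585/578.
Centre = (-53/34, -23/34).

(-53/34, -23/34)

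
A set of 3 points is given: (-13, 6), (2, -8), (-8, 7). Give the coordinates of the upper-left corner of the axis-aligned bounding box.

(-13, 7)

x-range [-13, 2], y-range [-8, 7].
The upper-left corner is (-13, 7).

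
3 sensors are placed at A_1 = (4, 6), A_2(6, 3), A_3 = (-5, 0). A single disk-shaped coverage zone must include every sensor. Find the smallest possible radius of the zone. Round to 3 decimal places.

Side lengths²: A_1A_2² = 13, A_1A_3² = 117, A_2A_3² = 130.
Since A_2A_3² = 130 ≥ 117 + 13 = 130, the angle opposite A_2A_3 is not acute, so the smallest enclosing circle has A_2A_3 as diameter.
Centre = midpoint of A_2A_3 = (0.5, 1.5), r² = 130/4 = 32.5.
r = √(32.5) ≈ 5.701.

5.701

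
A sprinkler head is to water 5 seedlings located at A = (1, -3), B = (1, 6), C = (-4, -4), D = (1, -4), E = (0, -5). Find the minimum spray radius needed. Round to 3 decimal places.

5.657

The minimum enclosing circle of a finite set is fixed by two of the points (as a diameter) or three (as a circumcircle).
The minimum enclosing circle is determined by three boundary points: B, C, E.
Their circumcentre is (-13/18, 11/18) with r² = 5185/162.
The farthest remaining point D is at distance² 3925/162 ≤ 5185/162.
r = √(5185/162) ≈ 5.657.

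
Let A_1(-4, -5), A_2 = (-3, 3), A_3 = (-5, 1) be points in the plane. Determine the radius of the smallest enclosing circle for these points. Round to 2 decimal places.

4.03

Side lengths²: A_1A_2² = 65, A_1A_3² = 37, A_2A_3² = 8.
Since A_1A_2² = 65 ≥ 37 + 8 = 45, the angle opposite A_1A_2 is not acute, so the smallest enclosing circle has A_1A_2 as diameter.
Centre = midpoint of A_1A_2 = (-3.5, -1), r² = 65/4 = 16.25.
r = √(16.25) ≈ 4.03.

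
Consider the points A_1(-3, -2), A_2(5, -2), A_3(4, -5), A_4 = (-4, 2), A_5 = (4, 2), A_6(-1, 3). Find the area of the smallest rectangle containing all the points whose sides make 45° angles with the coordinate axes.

In coordinates u = x + y, v = x − y the rectangle is axis-aligned; the map (x,y)→(u,v) scales areas by 2.
u-values: -5, 3, -1, -2, 6, 2; range = 6 − (-5) = 11.
v-values: -1, 7, 9, -6, 2, -4; range = 9 − (-6) = 15.
Area = (11 × 15) / 2 = 82.5.

82.5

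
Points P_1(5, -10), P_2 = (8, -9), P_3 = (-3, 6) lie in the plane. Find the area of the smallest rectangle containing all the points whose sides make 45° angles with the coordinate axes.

104

In coordinates u = x + y, v = x − y the rectangle is axis-aligned; the map (x,y)→(u,v) scales areas by 2.
u-values: -5, -1, 3; range = 3 − (-5) = 8.
v-values: 15, 17, -9; range = 17 − (-9) = 26.
Area = (8 × 26) / 2 = 104.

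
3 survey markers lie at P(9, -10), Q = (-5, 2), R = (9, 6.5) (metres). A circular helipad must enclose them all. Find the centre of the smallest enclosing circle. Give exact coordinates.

Side lengths²: PQ² = 340, PR² = 272.25, QR² = 216.25.
Since PQ² = 340 < 272.25 + 216.25 = 488.5, the triangle is acute, so the smallest enclosing circle is the circumcircle.
Circumcentre = (55/14, -1.75), r² = 73525/784.
Centre = (55/14, -1.75).

(55/14, -1.75)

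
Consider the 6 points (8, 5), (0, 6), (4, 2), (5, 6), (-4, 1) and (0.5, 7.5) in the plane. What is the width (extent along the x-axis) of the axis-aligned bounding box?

max x = 8, min x = -4, so width = 12.

12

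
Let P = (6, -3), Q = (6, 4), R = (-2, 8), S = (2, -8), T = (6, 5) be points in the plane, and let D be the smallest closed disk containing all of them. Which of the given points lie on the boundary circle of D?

R, S

A smallest enclosing disk is always determined by at most three of the input points on its boundary.
The farthest pair is R–S with squared distance 272. The circle on this segment as diameter has centre (0, 0) and r² = 272/4 = 68.
Check P: distance² to centre = 45 ≤ 68, so it lies inside.
All remaining points lie in this disk, and no smaller disk contains both endpoints, so this is the minimum enclosing circle.
The points at distance exactly r from the centre are R, S — 2 points.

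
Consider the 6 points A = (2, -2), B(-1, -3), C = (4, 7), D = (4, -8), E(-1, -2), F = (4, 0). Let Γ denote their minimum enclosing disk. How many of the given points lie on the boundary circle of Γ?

The minimum enclosing circle of a finite set is fixed by two of the points (as a diameter) or three (as a circumcircle).
The farthest pair is C–D with squared distance 225. The circle on this segment as diameter has centre (4, -0.5) and r² = 225/4 = 56.25.
Check A: distance² to centre = 6.25 ≤ 56.25, so it lies inside.
All remaining points lie in this disk, and no smaller disk contains both endpoints, so this is the minimum enclosing circle.
The points at distance exactly r from the centre are C, D — 2 points.

2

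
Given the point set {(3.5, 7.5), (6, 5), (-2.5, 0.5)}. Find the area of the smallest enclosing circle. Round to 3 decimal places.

Call the three points A, B, C in the order given.
Side lengths²: AB² = 12.5, AC² = 85, BC² = 92.5.
Since BC² = 92.5 < 85 + 12.5 = 97.5, the triangle is acute, so the smallest enclosing circle is the circumcircle.
Circumcentre = (41/26, 40/13), r² = 15725/676.
Area = π·r² = π·15725/676 ≈ 73.079.

73.079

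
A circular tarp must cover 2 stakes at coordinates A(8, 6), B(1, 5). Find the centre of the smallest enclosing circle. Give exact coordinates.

The smallest circle enclosing two points has them as diameter endpoints.
Centre = midpoint = (4.5, 5.5); r² = |AB|²/4 = 50/4 = 12.5.
Centre = (4.5, 5.5).

(4.5, 5.5)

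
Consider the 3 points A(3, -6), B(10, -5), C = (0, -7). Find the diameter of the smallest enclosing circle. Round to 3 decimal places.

10.198

Side lengths²: AB² = 50, AC² = 10, BC² = 104.
Since BC² = 104 ≥ 50 + 10 = 60, the angle opposite BC is not acute, so the smallest enclosing circle has BC as diameter.
Centre = midpoint of BC = (5, -6), r² = 104/4 = 26.
Diameter = 2r = 2√26 ≈ 10.198.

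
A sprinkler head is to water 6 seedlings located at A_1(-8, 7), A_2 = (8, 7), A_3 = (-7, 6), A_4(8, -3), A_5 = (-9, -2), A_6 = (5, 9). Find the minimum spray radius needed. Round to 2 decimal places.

By Welzl's lemma the MEC is supported by two points (diametrically opposite) or three points (on a circumcircle).
The minimum enclosing circle is determined by three boundary points: A_2, A_4, A_5.
Their circumcentre is (-4/17, 2) with r² = 26825/289.
The farthest remaining point A_1 is at distance² 24649/289 ≤ 26825/289.
r = √(26825/289) ≈ 9.63.

9.63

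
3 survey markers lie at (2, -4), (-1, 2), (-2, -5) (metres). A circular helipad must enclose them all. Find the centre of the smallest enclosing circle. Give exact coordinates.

(-13/18, -29/18)

Call the three points A, B, C in the order given.
Side lengths²: AB² = 45, AC² = 17, BC² = 50.
Since BC² = 50 < 45 + 17 = 62, the triangle is acute, so the smallest enclosing circle is the circumcircle.
Circumcentre = (-13/18, -29/18), r² = 2125/162.
Centre = (-13/18, -29/18).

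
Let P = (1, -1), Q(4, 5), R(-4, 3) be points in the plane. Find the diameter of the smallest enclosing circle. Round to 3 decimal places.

Side lengths²: PQ² = 45, PR² = 41, QR² = 68.
Since QR² = 68 < 45 + 41 = 86, the triangle is acute, so the smallest enclosing circle is the circumcircle.
Circumcentre = (3/14, 22/7), r² = 3485/196.
Diameter = 2r = 2√(3485/196) ≈ 8.433.

8.433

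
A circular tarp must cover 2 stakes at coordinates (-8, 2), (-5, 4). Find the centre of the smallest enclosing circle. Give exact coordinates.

(-6.5, 3)

The smallest circle enclosing two points has them as diameter endpoints.
Centre = midpoint = (-6.5, 3); r² = |(-8, 2)−(-5, 4)|²/4 = 13/4 = 3.25.
Centre = (-6.5, 3).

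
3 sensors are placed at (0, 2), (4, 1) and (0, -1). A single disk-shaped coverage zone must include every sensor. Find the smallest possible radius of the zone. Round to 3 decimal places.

Call the three points A, B, C in the order given.
Side lengths²: AB² = 17, AC² = 9, BC² = 20.
Since BC² = 20 < 17 + 9 = 26, the triangle is acute, so the smallest enclosing circle is the circumcircle.
Circumcentre = (1.75, 0.5), r² = 5.3125.
r = √(5.3125) ≈ 2.305.

2.305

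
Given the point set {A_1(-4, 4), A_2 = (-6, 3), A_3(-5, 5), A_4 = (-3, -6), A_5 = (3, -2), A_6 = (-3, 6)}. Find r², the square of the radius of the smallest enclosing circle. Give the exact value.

The minimum enclosing circle is determined by three boundary points: A_4, A_5, A_6.
Their circumcentre is (-8/3, 0) with r² = 325/9.
The farthest remaining point A_3 is at distance² 274/9 ≤ 325/9.

325/9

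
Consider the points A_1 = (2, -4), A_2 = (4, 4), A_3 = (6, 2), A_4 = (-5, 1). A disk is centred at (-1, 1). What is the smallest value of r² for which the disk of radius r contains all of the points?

50

The required radius is the distance from (-1, 1) to the farthest point.
Squared distances: 34, 34, 50, 16.
Maximum is 50, attained at A_3.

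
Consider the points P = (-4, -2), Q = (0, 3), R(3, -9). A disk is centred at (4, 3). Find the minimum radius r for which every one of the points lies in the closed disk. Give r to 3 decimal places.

The required radius is the distance from (4, 3) to the farthest point.
Squared distances: 89, 16, 145.
Maximum is 145, attained at R.
r = √145 ≈ 12.042.

12.042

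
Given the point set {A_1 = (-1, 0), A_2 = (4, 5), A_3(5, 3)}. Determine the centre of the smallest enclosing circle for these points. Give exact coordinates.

Side lengths²: A_1A_2² = 50, A_1A_3² = 45, A_2A_3² = 5.
Since A_1A_2² = 50 ≥ 45 + 5 = 50, the angle opposite A_1A_2 is not acute, so the smallest enclosing circle has A_1A_2 as diameter.
Centre = midpoint of A_1A_2 = (1.5, 2.5), r² = 50/4 = 12.5.
Centre = (1.5, 2.5).

(1.5, 2.5)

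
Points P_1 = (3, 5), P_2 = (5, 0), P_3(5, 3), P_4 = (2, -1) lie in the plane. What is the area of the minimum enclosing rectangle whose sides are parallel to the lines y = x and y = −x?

In coordinates u = x + y, v = x − y the rectangle is axis-aligned; the map (x,y)→(u,v) scales areas by 2.
u-values: 8, 5, 8, 1; range = 8 − 1 = 7.
v-values: -2, 5, 2, 3; range = 5 − (-2) = 7.
Area = (7 × 7) / 2 = 24.5.

24.5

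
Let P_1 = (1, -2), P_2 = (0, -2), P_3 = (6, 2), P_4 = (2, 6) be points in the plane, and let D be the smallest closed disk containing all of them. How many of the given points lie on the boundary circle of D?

3

By Welzl's lemma the MEC is supported by two points (diametrically opposite) or three points (on a circumcircle).
The minimum enclosing circle is determined by three boundary points: P_2, P_3, P_4.
Their circumcentre is (1.8, 1.8) with r² = 17.68.
The farthest remaining point P_1 is at distance² 15.08 ≤ 17.68.
The points at distance exactly r from the centre are P_2, P_3, P_4 — 3 points.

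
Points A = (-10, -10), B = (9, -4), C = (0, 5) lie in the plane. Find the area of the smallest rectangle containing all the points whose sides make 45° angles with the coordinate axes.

225

In coordinates u = x + y, v = x − y the rectangle is axis-aligned; the map (x,y)→(u,v) scales areas by 2.
u-values: -20, 5, 5; range = 5 − (-20) = 25.
v-values: 0, 13, -5; range = 13 − (-5) = 18.
Area = (25 × 18) / 2 = 225.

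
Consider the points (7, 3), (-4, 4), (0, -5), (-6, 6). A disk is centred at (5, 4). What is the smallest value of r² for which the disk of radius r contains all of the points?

125

The required radius is the distance from (5, 4) to the farthest point.
Squared distances: 5, 81, 106, 125.
Maximum is 125, attained at (-6, 6).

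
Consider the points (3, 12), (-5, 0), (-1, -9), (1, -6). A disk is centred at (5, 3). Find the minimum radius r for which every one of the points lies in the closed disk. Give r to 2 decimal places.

The required radius is the distance from (5, 3) to the farthest point.
Squared distances: 85, 109, 180, 97.
Maximum is 180, attained at (-1, -9).
r = √180 ≈ 13.42.

13.42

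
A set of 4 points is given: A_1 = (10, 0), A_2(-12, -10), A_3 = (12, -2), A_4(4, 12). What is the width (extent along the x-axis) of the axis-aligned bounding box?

max x = 12, min x = -12, so width = 24.

24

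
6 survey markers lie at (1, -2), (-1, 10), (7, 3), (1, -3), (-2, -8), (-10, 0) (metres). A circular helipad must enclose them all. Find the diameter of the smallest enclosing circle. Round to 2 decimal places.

18.03

The farthest pair is (-1, 10)–(-2, -8) with squared distance 325. The circle on this segment as diameter has centre (-1.5, 1) and r² = 325/4 = 81.25.
Check (1, -2): distance² to centre = 15.25 ≤ 81.25, so it lies inside.
All remaining points lie in this disk, and no smaller disk contains both endpoints, so this is the minimum enclosing circle.
Diameter = 2r = 2√(81.25) ≈ 18.03.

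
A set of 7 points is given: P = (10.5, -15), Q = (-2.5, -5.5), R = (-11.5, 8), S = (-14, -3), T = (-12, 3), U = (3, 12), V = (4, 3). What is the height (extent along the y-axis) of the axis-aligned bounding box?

27

max y = 12, min y = -15, so height = 27.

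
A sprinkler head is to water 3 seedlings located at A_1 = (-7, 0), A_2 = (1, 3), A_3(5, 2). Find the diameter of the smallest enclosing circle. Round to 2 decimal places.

12.17

Side lengths²: A_1A_2² = 73, A_1A_3² = 148, A_2A_3² = 17.
Since A_1A_3² = 148 ≥ 73 + 17 = 90, the angle opposite A_1A_3 is not acute, so the smallest enclosing circle has A_1A_3 as diameter.
Centre = midpoint of A_1A_3 = (-1, 1), r² = 148/4 = 37.
Diameter = 2r = 2√37 ≈ 12.17.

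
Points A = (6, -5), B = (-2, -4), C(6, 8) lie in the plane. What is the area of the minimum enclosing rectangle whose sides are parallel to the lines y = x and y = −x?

130

In coordinates u = x + y, v = x − y the rectangle is axis-aligned; the map (x,y)→(u,v) scales areas by 2.
u-values: 1, -6, 14; range = 14 − (-6) = 20.
v-values: 11, 2, -2; range = 11 − (-2) = 13.
Area = (20 × 13) / 2 = 130.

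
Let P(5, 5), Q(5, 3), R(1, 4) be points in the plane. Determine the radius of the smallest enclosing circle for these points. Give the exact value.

2.125

Side lengths²: PQ² = 4, PR² = 17, QR² = 17.
Since QR² = 17 < 17 + 4 = 21, the triangle is acute, so the smallest enclosing circle is the circumcircle.
Circumcentre = (3.125, 4), r² = 4.515625.
r = √(4.515625) = 2.125.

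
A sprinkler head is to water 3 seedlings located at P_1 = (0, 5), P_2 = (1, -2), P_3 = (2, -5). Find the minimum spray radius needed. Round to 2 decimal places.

5.10

Side lengths²: P_1P_2² = 50, P_1P_3² = 104, P_2P_3² = 10.
Since P_1P_3² = 104 ≥ 50 + 10 = 60, the angle opposite P_1P_3 is not acute, so the smallest enclosing circle has P_1P_3 as diameter.
Centre = midpoint of P_1P_3 = (1, 0), r² = 104/4 = 26.
r = √26 ≈ 5.10.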